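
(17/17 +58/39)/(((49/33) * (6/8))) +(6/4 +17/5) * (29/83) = 6257971/1586130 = 3.95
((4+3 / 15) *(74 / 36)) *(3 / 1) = 259 / 10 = 25.90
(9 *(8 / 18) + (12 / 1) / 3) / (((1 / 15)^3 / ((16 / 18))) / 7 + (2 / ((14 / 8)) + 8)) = 0.87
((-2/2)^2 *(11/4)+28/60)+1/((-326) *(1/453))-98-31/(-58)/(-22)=-75029486/779955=-96.20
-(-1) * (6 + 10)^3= 4096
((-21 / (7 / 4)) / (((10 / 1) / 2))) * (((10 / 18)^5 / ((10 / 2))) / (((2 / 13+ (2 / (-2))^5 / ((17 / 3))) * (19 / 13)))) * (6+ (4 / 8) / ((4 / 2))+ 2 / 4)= 71825 / 13851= 5.19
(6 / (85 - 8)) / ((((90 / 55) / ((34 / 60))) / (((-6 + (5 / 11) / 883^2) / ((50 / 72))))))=-1749621946 / 7504506625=-0.23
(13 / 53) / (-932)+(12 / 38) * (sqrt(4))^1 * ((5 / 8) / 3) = 123243 / 938524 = 0.13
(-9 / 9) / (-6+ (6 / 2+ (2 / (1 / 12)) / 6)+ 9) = -1 / 10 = -0.10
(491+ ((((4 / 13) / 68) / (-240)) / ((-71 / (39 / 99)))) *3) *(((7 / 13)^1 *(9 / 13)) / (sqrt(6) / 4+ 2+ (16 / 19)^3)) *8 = 5352700840076965368 / 8966168764499375 - 515243278630401727 *sqrt(6) / 8966168764499375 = 456.23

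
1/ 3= 0.33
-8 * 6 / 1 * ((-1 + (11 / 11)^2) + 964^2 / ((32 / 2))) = -2787888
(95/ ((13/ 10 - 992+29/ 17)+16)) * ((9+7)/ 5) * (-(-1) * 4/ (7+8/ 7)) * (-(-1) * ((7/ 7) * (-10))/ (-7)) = -0.22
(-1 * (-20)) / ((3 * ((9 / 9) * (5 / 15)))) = 20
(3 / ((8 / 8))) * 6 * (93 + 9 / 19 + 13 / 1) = 36414 / 19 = 1916.53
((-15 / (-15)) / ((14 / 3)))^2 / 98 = 9 / 19208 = 0.00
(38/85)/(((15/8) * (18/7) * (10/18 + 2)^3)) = 28728/5170975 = 0.01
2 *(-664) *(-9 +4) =6640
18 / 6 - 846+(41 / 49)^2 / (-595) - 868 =-1711.00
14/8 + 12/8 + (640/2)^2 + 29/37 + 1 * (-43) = 15149433/148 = 102361.03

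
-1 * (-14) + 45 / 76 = 1109 / 76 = 14.59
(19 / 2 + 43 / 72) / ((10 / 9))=727 / 80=9.09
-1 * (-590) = 590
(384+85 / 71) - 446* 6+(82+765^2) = 41394150 / 71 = 583016.20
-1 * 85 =-85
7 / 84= 1 / 12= 0.08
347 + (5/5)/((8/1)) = 2777/8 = 347.12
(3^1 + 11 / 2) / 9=17 / 18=0.94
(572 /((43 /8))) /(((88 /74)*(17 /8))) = 30784 /731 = 42.11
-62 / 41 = -1.51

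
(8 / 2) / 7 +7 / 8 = 81 / 56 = 1.45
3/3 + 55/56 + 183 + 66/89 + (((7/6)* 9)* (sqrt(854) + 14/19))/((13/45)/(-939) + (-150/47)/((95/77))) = 88907242203093/486541364456- 792408015* sqrt(854)/195241318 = 64.13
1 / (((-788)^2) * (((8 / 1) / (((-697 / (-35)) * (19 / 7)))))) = 13243 / 1217050240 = 0.00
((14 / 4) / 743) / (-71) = -7 / 105506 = -0.00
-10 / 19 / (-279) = 10 / 5301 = 0.00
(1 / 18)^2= 1 / 324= 0.00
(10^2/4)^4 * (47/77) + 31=18361762/77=238464.44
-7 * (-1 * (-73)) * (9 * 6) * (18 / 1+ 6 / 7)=-520344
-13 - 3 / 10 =-133 / 10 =-13.30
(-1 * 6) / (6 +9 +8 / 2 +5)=-1 / 4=-0.25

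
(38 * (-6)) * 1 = -228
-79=-79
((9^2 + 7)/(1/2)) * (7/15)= 1232/15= 82.13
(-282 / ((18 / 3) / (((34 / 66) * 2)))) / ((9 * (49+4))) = -1598 / 15741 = -0.10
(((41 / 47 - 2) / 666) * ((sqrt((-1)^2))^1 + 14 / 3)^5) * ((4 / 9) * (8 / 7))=-1204038736 / 239601159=-5.03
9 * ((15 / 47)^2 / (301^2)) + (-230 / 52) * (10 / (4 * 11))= -115077966875 / 114478712348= -1.01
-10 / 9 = -1.11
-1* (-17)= 17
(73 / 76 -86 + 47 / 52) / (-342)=41563 / 168948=0.25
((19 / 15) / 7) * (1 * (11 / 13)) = 209 / 1365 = 0.15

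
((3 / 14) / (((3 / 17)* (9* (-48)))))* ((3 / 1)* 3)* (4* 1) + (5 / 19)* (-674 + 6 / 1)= -561443 / 3192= -175.89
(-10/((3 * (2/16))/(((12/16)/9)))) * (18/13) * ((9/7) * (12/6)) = -720/91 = -7.91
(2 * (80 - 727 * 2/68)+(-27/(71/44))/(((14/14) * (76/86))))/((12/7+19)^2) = 110462807/482166325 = 0.23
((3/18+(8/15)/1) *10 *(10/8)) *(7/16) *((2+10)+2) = 1715/32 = 53.59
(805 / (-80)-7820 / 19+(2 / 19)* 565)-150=-155699 / 304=-512.17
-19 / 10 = -1.90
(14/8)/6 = 7/24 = 0.29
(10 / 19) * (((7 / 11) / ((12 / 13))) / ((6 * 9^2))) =455 / 609444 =0.00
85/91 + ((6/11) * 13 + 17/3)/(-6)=-21481/18018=-1.19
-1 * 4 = -4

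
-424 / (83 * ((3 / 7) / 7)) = -20776 / 249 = -83.44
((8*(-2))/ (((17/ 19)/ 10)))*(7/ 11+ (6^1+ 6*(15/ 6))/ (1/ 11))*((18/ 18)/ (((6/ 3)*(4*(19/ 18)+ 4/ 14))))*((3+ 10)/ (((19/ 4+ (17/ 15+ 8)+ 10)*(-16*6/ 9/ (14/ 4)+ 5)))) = -999165585600/ 780063581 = -1280.88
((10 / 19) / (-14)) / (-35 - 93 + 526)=-5 / 52934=-0.00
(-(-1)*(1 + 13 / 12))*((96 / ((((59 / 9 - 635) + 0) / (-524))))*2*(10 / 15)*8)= 1257600 / 707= 1778.78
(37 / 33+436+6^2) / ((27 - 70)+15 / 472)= -7369336 / 669273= -11.01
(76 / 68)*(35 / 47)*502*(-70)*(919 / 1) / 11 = -21475283900 / 8789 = -2443427.45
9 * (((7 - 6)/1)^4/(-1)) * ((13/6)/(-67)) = 39/134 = 0.29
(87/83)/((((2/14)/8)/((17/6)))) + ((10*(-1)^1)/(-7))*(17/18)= 167.66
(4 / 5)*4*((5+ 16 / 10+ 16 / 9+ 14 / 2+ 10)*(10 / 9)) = 90.23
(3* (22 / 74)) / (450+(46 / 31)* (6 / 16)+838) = 4092 / 5911897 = 0.00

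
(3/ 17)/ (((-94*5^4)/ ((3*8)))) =-36/ 499375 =-0.00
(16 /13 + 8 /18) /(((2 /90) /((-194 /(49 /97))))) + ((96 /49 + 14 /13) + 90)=-18382376 /637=-28857.73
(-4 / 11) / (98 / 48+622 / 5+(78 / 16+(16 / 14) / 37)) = -0.00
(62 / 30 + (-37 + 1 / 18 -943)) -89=-96019 / 90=-1066.88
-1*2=-2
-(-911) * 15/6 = 4555/2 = 2277.50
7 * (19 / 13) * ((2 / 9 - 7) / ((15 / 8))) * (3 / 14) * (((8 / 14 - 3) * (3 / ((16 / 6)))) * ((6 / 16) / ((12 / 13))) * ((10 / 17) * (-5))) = -25.87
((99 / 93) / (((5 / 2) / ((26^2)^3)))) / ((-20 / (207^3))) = -45210058439131872 / 775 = -58335559276299.19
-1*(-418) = 418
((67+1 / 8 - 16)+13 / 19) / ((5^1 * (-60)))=-105 / 608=-0.17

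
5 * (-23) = -115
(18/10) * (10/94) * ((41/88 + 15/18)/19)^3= 40353607/659064519168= 0.00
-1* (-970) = 970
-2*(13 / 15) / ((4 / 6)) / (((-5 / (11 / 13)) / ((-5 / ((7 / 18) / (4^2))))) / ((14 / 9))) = -704 / 5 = -140.80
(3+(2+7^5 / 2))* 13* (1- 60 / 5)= -2404831 / 2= -1202415.50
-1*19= -19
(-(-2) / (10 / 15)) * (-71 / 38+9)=813 / 38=21.39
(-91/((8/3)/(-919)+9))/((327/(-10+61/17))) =83629/421685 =0.20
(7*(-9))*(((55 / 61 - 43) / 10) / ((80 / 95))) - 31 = 346417 / 1220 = 283.95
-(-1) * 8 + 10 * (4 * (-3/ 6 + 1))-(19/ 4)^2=87/ 16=5.44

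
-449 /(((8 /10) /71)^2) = -56585225 /16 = -3536576.56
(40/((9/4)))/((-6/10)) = -800/27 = -29.63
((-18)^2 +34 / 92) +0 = 14921 / 46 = 324.37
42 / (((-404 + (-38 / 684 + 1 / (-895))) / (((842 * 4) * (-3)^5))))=553762046880 / 6509353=85071.75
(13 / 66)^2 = 169 / 4356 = 0.04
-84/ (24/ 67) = -469/ 2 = -234.50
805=805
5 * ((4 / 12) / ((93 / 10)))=50 / 279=0.18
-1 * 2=-2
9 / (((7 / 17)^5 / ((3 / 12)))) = 12778713 / 67228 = 190.08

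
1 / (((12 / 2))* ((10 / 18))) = 3 / 10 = 0.30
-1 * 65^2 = -4225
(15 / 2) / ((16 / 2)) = 15 / 16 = 0.94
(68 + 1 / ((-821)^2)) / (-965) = -45834789 / 650449565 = -0.07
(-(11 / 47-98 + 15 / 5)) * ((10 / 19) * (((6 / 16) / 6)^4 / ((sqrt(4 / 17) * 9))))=11135 * sqrt(17) / 263356416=0.00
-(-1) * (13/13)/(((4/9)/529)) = 4761/4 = 1190.25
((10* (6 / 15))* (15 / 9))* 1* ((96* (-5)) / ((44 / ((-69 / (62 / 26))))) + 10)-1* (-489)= 2721247 / 1023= 2660.07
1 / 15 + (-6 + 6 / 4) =-133 / 30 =-4.43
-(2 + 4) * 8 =-48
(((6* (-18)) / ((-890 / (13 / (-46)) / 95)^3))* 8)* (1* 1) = -406869021 / 17154715646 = -0.02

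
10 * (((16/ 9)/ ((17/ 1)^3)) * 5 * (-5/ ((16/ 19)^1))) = -4750/ 44217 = -0.11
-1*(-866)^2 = -749956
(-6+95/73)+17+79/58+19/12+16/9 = 1297475/76212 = 17.02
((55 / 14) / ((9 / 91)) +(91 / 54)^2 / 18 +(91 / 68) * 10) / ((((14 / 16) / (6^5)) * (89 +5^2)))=760412432 / 183141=4152.06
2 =2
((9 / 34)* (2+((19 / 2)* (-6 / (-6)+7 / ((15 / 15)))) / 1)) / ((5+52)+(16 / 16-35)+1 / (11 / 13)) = 0.85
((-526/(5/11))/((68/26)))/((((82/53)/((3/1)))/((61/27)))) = -121589897/62730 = -1938.31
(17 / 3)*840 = 4760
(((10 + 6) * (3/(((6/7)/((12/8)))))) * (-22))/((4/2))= -924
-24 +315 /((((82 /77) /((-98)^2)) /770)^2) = 25533936024639925656 /1681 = 15189729937322977.78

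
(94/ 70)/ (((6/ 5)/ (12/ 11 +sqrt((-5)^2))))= 3149/ 462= 6.82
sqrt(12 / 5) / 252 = sqrt(15) / 630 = 0.01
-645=-645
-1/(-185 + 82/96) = 48/8839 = 0.01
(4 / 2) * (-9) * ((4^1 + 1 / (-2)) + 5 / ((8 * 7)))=-1809 / 28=-64.61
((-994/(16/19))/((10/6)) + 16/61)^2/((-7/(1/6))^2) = 2984010950041/10502150400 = 284.13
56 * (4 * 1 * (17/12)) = 317.33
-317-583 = -900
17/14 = 1.21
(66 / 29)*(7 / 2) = 231 / 29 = 7.97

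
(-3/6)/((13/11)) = -11/26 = -0.42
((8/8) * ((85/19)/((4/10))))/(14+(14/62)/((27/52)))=355725/459116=0.77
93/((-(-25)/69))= 256.68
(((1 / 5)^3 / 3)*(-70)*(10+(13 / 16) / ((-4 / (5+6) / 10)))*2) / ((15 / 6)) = 1.84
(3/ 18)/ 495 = 1/ 2970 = 0.00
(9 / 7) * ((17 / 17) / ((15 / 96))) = 288 / 35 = 8.23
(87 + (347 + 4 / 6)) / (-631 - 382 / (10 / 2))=-6520 / 10611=-0.61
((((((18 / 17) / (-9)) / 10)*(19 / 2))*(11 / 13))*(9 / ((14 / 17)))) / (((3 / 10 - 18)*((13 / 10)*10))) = 627 / 139594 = 0.00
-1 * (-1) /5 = 1 /5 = 0.20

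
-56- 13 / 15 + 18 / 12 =-1661 / 30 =-55.37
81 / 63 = 9 / 7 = 1.29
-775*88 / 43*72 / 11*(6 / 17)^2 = -16070400 / 12427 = -1293.18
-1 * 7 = -7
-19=-19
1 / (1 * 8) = 0.12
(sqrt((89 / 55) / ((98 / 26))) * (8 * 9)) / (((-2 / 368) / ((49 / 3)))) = -30912 * sqrt(63635) / 55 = -141779.17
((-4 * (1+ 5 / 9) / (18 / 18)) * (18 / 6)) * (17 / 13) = -952 / 39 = -24.41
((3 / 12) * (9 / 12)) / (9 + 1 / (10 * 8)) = 0.02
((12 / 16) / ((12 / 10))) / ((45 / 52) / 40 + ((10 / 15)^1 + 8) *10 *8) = 780 / 865307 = 0.00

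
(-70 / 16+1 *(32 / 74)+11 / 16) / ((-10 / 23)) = 44321 / 5920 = 7.49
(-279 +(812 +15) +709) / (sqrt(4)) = 1257 / 2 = 628.50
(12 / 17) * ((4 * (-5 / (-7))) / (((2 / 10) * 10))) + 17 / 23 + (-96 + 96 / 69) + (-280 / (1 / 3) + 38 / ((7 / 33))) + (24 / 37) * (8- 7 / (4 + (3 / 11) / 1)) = -3567789341 / 4759643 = -749.59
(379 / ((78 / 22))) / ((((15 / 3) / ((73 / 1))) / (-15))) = -304337 / 13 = -23410.54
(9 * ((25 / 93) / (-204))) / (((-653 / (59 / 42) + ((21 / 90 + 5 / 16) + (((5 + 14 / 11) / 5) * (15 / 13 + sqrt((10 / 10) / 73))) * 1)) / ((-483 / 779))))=-418208329575635098500 / 26324349508824100873038253 - 15527878742376000 * sqrt(73) / 26324349508824100873038253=-0.00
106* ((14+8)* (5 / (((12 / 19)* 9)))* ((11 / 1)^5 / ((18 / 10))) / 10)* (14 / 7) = 8919809635 / 243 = 36707035.53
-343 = -343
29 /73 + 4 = 321 /73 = 4.40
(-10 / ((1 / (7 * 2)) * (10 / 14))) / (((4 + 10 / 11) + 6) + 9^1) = -9.84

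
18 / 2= 9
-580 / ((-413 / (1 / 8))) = 145 / 826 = 0.18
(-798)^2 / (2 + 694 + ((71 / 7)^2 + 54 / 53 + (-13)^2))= 413444997 / 629056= 657.25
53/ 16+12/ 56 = 395/ 112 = 3.53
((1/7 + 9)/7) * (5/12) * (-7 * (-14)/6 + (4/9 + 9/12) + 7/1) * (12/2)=80.09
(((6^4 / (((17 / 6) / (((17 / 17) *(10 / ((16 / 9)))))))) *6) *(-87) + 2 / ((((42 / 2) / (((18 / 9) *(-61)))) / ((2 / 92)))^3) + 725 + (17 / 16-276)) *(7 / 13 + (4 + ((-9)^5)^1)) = 2256106439426568025415 / 28459391688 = 79274584086.70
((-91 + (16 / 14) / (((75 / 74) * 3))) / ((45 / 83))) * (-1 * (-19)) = -225089941 / 70875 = -3175.87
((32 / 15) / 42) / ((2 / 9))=0.23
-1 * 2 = -2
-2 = -2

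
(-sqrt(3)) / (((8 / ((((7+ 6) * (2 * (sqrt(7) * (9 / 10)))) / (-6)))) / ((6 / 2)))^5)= 1074299537493 * sqrt(21) / 3276800000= 1502.40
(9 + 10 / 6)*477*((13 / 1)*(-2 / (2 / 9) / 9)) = -66144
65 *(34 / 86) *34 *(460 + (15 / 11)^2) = 2099599450 / 5203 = 403536.32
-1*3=-3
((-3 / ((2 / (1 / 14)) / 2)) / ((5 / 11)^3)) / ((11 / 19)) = -6897 / 1750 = -3.94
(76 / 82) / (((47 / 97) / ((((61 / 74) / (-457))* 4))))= -449692 / 32583643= -0.01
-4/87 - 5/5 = -91/87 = -1.05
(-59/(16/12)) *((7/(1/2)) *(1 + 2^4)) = -21063/2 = -10531.50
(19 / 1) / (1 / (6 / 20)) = 57 / 10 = 5.70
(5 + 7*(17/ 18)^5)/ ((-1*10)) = -19386839/ 18895680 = -1.03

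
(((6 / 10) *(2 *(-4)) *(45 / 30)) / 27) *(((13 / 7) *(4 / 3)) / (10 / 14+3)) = -8 / 45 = -0.18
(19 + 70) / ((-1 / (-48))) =4272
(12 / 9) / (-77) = -4 / 231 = -0.02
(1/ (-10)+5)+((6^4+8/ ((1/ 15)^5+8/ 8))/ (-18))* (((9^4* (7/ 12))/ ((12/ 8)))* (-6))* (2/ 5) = 105274595888/ 237305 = 443625.70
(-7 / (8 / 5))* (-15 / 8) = 525 / 64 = 8.20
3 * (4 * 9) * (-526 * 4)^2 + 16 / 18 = 4302865160 / 9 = 478096128.89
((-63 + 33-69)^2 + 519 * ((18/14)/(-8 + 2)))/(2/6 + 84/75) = 10174275/1526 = 6667.28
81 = 81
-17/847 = -0.02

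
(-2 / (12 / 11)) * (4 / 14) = -11 / 21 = -0.52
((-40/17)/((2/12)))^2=57600/289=199.31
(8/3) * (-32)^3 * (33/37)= -77934.70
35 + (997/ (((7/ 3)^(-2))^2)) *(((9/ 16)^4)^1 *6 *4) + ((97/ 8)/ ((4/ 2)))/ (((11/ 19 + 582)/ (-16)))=6441914781123/ 90677248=71042.24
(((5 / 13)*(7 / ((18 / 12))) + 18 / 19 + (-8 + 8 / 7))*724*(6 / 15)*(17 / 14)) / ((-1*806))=131350976 / 73162635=1.80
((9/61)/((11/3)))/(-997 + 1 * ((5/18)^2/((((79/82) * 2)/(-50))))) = -345546/8578890001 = -0.00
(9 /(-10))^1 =-9 /10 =-0.90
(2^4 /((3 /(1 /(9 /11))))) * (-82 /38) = -14.07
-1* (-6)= 6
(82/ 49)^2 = 6724/ 2401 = 2.80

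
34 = 34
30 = 30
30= 30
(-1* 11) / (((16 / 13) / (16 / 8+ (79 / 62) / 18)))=-330473 / 17856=-18.51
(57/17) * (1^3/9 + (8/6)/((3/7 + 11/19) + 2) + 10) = 180481/5100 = 35.39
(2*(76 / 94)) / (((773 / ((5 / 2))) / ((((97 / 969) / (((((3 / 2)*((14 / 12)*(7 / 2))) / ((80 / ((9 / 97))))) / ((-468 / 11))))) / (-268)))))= 782828800 / 66913091553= 0.01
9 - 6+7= 10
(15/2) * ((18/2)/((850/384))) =2592/85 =30.49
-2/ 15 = -0.13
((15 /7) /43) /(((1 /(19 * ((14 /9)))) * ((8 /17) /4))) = 1615 /129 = 12.52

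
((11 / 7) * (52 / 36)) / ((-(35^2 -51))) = -143 / 73962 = -0.00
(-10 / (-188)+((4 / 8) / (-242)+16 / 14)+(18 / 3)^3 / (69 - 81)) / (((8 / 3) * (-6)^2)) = -892041 / 5095552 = -0.18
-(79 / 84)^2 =-6241 / 7056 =-0.88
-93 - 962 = -1055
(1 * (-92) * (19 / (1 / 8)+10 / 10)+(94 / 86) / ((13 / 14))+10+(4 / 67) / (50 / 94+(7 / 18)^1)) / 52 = -102587947973 / 379286531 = -270.48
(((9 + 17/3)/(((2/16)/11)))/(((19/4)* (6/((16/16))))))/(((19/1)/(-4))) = -30976/3249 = -9.53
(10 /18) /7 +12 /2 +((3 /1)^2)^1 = 950 /63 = 15.08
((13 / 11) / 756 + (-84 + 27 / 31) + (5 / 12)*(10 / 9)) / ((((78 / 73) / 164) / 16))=-510260503576 / 2513511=-203007.07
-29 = -29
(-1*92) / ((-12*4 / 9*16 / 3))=3.23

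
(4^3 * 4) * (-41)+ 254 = -10242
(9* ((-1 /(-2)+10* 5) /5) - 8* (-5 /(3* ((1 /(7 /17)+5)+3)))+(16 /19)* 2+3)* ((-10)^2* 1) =40304590 /4161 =9686.27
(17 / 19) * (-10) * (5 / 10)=-85 / 19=-4.47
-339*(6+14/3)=-3616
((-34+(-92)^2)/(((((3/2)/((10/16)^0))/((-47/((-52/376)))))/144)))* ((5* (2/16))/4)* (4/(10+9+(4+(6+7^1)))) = 62072900/13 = 4774838.46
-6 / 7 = -0.86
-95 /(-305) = 19 /61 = 0.31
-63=-63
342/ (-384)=-57/ 64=-0.89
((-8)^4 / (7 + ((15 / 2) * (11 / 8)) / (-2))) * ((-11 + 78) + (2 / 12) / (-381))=10037559296 / 67437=148843.50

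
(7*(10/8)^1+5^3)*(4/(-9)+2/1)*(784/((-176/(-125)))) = 22938125/198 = 115849.12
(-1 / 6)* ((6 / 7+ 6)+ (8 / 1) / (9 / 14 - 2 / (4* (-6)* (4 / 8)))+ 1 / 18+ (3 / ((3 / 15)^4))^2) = -7530504725 / 12852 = -585940.30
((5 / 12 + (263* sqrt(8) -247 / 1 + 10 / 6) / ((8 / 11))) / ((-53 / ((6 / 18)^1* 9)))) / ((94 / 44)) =44473 / 4982 -95469* sqrt(2) / 4982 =-18.17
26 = 26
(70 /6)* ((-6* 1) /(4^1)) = -35 /2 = -17.50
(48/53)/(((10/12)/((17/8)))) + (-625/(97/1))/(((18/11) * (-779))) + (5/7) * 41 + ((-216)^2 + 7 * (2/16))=471189162384599/10092194280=46688.48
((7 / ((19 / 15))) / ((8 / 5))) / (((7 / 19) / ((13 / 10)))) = 195 / 16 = 12.19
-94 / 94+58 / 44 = 7 / 22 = 0.32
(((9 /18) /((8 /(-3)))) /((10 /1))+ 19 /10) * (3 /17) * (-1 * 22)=-9933 /1360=-7.30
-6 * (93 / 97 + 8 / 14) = -6234 / 679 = -9.18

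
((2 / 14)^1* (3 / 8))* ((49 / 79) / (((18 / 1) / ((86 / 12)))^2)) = 12943 / 2457216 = 0.01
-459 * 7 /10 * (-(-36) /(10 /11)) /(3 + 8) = -28917 /25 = -1156.68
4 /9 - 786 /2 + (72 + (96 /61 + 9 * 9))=-130652 /549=-237.98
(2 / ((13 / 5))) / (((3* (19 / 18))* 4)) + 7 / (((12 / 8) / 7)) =24251 / 741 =32.73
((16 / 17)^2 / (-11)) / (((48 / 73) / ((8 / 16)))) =-0.06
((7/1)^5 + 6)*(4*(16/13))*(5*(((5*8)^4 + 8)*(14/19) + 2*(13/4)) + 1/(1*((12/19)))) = 578478701394928/741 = 780673011329.19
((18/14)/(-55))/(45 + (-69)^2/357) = -51/127270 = -0.00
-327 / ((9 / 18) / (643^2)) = -270395646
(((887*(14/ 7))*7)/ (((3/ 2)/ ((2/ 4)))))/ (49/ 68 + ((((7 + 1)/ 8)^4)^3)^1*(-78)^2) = 844424/ 1241283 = 0.68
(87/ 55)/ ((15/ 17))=1.79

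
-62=-62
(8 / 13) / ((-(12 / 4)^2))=-8 / 117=-0.07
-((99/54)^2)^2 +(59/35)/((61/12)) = -30340967/2766960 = -10.97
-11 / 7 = -1.57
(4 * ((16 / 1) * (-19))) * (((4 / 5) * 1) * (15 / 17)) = -14592 / 17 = -858.35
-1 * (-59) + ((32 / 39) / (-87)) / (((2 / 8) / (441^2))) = -2743709 / 377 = -7277.74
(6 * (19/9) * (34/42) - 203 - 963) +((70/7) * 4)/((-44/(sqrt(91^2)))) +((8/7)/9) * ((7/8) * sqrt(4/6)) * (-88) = -858262/693 - 88 * sqrt(6)/27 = -1246.46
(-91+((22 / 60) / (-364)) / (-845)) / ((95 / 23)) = -22.03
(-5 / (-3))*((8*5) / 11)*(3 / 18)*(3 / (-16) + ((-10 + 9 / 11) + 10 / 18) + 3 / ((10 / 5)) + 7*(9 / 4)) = 334075 / 39204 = 8.52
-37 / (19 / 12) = -444 / 19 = -23.37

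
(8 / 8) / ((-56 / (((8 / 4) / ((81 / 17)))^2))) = -289 / 91854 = -0.00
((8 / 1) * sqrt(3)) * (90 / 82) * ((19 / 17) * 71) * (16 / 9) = 2145.46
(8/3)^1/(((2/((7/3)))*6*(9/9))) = 14/27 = 0.52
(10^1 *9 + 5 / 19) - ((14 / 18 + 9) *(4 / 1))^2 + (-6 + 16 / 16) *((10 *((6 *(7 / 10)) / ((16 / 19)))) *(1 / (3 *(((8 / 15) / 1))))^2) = -1210971257 / 787968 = -1536.83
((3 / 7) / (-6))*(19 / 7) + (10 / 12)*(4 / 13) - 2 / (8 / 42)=-19946 / 1911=-10.44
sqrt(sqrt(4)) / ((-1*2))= -sqrt(2) / 2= -0.71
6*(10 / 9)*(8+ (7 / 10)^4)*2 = 109.87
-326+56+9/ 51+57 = -3618/ 17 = -212.82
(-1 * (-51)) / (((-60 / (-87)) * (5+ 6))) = 1479 / 220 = 6.72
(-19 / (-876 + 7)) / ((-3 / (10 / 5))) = -38 / 2607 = -0.01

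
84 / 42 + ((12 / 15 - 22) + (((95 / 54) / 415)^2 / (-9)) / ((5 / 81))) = -214275817 / 11160180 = -19.20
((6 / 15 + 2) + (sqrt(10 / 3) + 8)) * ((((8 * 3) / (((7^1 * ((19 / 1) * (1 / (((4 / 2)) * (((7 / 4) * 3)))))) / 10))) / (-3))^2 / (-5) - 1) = -168532 / 1805 - 3241 * sqrt(30) / 1083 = -109.76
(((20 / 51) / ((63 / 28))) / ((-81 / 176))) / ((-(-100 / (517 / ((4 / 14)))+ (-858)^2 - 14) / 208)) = 1059874816 / 9904956472035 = 0.00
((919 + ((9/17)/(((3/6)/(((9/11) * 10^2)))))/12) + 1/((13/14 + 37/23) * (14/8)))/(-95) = -141541259/14514005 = -9.75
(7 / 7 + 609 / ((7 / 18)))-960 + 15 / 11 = 6692 / 11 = 608.36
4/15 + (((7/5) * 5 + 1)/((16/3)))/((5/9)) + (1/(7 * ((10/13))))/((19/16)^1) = 12461/3990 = 3.12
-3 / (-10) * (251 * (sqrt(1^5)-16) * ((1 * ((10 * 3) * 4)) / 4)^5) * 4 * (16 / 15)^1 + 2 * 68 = -117106559864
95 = 95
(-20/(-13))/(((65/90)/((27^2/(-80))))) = -19.41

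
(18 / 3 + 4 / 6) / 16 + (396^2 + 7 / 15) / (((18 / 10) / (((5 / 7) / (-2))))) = -23522155 / 756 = -31113.96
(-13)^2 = 169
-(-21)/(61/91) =1911/61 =31.33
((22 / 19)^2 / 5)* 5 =484 / 361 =1.34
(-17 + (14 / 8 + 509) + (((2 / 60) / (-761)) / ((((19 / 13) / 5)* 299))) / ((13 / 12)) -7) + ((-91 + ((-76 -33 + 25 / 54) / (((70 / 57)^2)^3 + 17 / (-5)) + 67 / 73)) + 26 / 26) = -20882591168922562619645 / 6571221939513659324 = -3177.89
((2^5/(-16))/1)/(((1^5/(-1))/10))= 20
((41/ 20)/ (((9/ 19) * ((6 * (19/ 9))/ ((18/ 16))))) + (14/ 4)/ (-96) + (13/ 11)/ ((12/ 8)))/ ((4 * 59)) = 1999/ 415360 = 0.00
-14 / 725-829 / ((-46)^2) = -630649 / 1534100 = -0.41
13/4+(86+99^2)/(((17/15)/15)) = 8898521/68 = 130860.60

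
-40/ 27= -1.48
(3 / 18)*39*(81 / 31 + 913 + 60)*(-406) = -79813916 / 31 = -2574642.45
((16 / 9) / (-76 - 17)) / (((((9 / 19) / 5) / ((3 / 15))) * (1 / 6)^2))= -1216 / 837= -1.45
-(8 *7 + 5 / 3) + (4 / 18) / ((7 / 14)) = -515 / 9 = -57.22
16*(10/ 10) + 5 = 21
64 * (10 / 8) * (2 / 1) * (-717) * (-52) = 5965440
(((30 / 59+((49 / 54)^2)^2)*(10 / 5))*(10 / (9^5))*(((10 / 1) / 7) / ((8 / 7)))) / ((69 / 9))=14880373475 / 227115188743536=0.00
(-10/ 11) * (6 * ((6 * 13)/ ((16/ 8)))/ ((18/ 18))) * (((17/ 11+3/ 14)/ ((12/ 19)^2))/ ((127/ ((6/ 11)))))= -19077045/ 4733036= -4.03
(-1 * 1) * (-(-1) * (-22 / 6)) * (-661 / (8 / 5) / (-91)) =36355 / 2184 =16.65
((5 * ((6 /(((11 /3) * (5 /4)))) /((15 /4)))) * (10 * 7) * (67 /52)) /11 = 22512 /1573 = 14.31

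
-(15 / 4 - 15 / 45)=-41 / 12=-3.42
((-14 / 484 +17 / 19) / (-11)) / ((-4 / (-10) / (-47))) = 935535 / 101156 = 9.25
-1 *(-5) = 5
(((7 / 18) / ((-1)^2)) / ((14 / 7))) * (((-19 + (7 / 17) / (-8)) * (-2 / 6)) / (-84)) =-2591 / 176256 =-0.01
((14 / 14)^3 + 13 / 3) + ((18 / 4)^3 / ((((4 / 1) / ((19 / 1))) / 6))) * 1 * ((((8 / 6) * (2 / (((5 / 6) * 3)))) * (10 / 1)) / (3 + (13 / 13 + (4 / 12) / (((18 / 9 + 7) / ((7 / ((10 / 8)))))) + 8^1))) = 5622839 / 2472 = 2274.61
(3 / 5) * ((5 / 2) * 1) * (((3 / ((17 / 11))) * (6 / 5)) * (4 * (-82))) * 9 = -876744 / 85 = -10314.64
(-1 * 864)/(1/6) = -5184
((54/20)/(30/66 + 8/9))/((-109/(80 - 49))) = -82863/144970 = -0.57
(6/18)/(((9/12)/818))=3272/9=363.56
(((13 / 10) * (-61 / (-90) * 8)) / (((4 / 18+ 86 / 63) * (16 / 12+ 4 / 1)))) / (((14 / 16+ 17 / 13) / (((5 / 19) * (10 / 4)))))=216489 / 862600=0.25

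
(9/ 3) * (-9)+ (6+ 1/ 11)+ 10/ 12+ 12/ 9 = -1237/ 66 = -18.74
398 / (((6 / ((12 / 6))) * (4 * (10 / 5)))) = 199 / 12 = 16.58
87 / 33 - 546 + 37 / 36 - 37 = -229417 / 396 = -579.34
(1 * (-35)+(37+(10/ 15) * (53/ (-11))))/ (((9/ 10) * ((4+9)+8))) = -400/ 6237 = -0.06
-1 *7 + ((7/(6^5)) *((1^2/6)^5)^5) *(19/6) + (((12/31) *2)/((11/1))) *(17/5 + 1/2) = -15210327824625896490220161587/2261586198743102251314708480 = -6.73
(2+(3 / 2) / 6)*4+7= 16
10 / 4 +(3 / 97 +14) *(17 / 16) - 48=-47479 / 1552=-30.59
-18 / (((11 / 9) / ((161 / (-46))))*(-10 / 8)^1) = -2268 / 55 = -41.24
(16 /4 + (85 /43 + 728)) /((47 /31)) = 978391 /2021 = 484.11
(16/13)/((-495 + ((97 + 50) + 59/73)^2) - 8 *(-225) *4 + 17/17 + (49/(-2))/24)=4092672/94944678803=0.00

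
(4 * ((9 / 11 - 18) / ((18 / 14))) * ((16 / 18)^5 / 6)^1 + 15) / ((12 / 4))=6531821 / 1948617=3.35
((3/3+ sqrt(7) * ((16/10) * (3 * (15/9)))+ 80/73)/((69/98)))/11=4998/18469+ 784 * sqrt(7)/759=3.00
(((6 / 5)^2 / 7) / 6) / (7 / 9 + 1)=27 / 1400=0.02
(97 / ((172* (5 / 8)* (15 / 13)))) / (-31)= -2522 / 99975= -0.03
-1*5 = -5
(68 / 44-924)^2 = 102961609 / 121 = 850922.39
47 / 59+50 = 2997 / 59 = 50.80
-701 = -701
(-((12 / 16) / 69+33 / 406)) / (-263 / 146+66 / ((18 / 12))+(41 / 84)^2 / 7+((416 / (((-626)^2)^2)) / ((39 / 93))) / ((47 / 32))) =-99971801768091450204 / 45817247110959439433189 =-0.00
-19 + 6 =-13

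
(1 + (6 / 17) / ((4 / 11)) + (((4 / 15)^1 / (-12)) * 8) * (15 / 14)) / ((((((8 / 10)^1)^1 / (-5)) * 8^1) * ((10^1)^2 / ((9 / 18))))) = -1271 / 182784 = -0.01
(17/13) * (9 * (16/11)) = 2448/143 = 17.12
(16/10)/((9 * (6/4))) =16/135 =0.12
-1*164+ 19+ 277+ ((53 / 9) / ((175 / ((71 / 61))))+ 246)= 36320113 / 96075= 378.04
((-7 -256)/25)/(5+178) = -263/4575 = -0.06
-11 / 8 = -1.38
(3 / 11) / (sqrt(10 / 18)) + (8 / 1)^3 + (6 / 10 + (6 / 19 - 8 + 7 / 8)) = 9* sqrt(5) / 55 + 384401 / 760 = 506.16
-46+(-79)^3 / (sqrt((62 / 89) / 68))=-493039 * sqrt(93806) / 31-46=-4871233.97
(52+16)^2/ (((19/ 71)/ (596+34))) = 10885869.47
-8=-8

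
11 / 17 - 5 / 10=5 / 34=0.15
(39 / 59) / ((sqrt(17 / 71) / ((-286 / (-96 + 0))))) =1859 * sqrt(1207) / 16048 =4.02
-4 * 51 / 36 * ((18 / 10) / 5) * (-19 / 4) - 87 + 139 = 6169 / 100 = 61.69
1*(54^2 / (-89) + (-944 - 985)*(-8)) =1370532 / 89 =15399.24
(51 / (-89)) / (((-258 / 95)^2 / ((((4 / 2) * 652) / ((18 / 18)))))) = -50016550 / 493683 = -101.31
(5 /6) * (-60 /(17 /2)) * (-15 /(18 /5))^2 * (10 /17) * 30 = -1562500 /867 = -1802.19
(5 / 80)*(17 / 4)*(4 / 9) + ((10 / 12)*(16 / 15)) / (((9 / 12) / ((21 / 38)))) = 235 / 304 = 0.77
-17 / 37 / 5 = -17 / 185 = -0.09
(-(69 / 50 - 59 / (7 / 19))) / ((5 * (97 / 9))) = 2.95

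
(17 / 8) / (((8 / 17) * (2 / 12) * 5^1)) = 867 / 160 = 5.42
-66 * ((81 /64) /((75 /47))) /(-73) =41877 /58400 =0.72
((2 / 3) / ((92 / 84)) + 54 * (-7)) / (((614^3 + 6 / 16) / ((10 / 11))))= -138880 / 93701300363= -0.00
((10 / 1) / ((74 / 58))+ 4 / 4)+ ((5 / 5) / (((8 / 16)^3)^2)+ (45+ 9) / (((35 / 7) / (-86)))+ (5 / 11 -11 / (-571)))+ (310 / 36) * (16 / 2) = -8226150997 / 10457865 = -786.60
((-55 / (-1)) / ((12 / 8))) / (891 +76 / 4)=11 / 273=0.04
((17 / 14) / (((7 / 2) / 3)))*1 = 51 / 49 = 1.04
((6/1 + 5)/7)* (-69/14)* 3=-2277/98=-23.23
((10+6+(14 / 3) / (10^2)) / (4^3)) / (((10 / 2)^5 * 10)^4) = 0.00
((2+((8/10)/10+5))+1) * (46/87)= 9292/2175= 4.27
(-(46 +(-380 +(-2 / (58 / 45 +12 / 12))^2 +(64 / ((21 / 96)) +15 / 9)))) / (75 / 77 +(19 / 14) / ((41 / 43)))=7836950330 / 481765299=16.27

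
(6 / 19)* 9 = 54 / 19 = 2.84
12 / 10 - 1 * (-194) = 195.20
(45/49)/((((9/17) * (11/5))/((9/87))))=1275/15631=0.08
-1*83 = -83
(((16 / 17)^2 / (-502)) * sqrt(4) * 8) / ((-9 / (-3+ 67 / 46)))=-72704 / 15015573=-0.00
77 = 77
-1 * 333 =-333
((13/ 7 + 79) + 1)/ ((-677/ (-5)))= 2865/ 4739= 0.60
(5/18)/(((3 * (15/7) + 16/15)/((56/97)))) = 4900/229017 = 0.02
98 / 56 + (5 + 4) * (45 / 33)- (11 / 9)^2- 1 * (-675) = 2450353 / 3564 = 687.53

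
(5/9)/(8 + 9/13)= 65/1017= 0.06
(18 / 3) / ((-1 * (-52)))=3 / 26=0.12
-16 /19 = -0.84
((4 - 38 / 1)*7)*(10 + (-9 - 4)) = 714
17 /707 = 0.02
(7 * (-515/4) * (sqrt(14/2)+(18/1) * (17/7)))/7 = -78795/14-515 * sqrt(7)/4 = -5968.85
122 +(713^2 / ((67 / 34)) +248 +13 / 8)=258349.92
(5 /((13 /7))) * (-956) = -33460 /13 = -2573.85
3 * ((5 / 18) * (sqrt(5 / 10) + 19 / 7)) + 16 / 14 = 5 * sqrt(2) / 12 + 143 / 42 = 3.99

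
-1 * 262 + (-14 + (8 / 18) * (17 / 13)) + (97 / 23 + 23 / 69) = -728906 / 2691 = -270.87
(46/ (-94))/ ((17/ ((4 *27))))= -2484/ 799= -3.11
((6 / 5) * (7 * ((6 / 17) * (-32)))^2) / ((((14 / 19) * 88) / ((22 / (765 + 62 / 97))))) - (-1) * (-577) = -61564538407 / 107315815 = -573.68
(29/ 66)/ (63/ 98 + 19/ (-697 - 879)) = 159964/ 229647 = 0.70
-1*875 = -875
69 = 69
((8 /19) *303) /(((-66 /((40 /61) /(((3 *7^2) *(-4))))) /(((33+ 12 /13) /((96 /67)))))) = 33835 /662948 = 0.05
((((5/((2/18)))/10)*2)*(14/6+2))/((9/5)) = 65/3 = 21.67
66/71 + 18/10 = 969/355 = 2.73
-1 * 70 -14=-84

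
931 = 931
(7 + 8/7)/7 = 57/49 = 1.16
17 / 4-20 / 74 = 589 / 148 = 3.98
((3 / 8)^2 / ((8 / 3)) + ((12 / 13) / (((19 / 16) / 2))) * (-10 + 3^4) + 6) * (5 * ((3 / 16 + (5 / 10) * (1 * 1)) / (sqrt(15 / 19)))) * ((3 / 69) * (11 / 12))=197964349 * sqrt(285) / 186155008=17.95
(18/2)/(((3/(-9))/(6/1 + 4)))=-270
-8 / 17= -0.47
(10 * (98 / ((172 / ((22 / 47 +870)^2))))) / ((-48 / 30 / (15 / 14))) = -274606458000 / 94987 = -2890989.90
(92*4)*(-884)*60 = -19518720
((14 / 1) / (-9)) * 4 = -6.22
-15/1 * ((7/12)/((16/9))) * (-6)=29.53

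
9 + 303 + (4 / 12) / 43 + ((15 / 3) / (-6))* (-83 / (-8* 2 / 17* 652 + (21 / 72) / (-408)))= 241762391791 / 775140231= 311.90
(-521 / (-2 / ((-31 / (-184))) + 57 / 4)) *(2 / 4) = -32302 / 295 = -109.50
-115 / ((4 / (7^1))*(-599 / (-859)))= -691495 / 2396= -288.60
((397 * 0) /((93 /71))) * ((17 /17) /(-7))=0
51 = 51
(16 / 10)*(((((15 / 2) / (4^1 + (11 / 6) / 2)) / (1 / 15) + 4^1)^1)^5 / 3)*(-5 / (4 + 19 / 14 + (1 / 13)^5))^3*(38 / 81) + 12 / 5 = -2818901736627498365585818246461823692716 / 987228001277426907626738963968035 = -2855370.53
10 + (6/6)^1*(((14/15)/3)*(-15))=16/3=5.33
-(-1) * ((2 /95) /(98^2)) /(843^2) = 1 /324190967310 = 0.00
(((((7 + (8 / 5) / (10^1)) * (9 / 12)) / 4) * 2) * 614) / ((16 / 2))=164859 / 800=206.07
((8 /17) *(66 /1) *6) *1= 3168 /17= 186.35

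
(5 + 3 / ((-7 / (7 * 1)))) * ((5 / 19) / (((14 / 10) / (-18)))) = -900 / 133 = -6.77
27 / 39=9 / 13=0.69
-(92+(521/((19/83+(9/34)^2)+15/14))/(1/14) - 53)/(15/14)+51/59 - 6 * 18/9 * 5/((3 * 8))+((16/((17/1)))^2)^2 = -136200890006235965/27213507615846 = -5004.90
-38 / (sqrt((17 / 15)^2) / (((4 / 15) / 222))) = -76 / 1887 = -0.04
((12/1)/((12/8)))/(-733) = -8/733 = -0.01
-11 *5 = -55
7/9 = 0.78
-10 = -10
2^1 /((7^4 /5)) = 10 /2401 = 0.00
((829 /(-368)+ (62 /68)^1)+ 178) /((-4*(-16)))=2.76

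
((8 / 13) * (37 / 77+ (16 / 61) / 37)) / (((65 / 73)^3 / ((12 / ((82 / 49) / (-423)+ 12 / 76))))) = 178043206179611808 / 5373349514872625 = 33.13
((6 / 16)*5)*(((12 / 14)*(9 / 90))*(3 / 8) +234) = 196587 / 448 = 438.81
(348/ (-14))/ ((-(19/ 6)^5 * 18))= 75168/ 17332693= 0.00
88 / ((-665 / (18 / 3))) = -528 / 665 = -0.79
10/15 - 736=-2206/3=-735.33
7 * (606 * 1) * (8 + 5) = 55146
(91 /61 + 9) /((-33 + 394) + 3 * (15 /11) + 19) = 1408 /51545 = 0.03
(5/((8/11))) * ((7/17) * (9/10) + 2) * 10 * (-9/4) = -199485/544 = -366.70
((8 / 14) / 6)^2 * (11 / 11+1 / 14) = 0.01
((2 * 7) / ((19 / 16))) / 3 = 224 / 57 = 3.93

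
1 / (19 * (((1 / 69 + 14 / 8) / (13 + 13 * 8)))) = 32292 / 9253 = 3.49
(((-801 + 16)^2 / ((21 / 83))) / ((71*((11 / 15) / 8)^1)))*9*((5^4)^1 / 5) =2301600375000 / 5467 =420998788.18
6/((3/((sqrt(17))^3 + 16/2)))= 16 + 34 * sqrt(17)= 156.19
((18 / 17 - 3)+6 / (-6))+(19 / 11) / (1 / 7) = 1711 / 187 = 9.15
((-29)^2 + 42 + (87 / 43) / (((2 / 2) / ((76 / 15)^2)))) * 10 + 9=6036163 / 645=9358.39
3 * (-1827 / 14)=-783 / 2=-391.50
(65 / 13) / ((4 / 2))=5 / 2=2.50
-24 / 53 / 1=-24 / 53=-0.45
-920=-920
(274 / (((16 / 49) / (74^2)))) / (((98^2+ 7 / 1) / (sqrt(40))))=1312871 * sqrt(10) / 1373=3023.79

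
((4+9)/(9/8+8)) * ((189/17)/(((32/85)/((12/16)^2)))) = 110565/4672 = 23.67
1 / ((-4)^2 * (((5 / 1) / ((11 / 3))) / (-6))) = -11 / 40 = -0.28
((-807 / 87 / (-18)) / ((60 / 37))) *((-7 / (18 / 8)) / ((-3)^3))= 69671 / 1902690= 0.04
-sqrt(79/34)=-sqrt(2686)/34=-1.52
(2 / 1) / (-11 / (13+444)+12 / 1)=914 / 5473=0.17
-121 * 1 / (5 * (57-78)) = 121 / 105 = 1.15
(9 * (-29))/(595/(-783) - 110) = 204363/86725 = 2.36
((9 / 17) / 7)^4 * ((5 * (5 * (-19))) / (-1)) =3116475 / 200533921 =0.02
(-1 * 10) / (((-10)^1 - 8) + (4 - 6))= 0.50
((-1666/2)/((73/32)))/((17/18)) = -28224/73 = -386.63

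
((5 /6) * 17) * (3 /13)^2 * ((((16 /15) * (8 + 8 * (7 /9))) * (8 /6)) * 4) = 61.04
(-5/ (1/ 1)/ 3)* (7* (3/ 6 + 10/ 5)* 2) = -175/ 3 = -58.33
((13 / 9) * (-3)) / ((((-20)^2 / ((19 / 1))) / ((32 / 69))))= -494 / 5175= -0.10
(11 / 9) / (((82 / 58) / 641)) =204479 / 369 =554.14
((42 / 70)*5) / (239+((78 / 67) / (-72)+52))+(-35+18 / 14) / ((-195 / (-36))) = -661451772 / 106447705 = -6.21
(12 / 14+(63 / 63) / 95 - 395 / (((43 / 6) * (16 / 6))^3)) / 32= 2744544421 / 108282173440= 0.03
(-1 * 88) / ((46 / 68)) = -2992 / 23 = -130.09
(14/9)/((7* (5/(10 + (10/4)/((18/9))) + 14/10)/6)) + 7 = 641/83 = 7.72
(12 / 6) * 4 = 8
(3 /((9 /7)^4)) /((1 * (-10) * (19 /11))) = -0.06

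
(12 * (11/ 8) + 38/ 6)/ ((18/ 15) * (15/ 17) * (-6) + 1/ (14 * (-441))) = -2396541/ 666809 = -3.59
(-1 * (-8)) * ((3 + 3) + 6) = 96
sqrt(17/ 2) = 2.92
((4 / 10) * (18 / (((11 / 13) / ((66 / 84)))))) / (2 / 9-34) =-1053 / 5320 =-0.20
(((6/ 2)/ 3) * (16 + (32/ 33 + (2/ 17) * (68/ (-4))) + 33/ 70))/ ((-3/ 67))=-2389823/ 6930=-344.85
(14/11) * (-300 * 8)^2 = 80640000/11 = 7330909.09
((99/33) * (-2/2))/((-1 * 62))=3/62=0.05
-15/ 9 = -5/ 3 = -1.67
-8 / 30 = -4 / 15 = -0.27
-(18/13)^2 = -324/169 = -1.92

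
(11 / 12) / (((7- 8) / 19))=-209 / 12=-17.42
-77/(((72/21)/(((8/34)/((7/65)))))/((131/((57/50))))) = -16391375/2907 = -5638.59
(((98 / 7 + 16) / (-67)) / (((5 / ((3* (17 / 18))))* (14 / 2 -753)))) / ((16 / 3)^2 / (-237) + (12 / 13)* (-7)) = -471393 / 9121715000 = -0.00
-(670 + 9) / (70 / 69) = -669.30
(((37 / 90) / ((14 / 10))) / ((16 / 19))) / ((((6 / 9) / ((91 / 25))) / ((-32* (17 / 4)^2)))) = -2641171 / 2400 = -1100.49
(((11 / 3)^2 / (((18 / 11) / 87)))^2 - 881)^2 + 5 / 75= 11060511772720724477 / 42515280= 260153802885.00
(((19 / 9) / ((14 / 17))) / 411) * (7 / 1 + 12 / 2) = 4199 / 51786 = 0.08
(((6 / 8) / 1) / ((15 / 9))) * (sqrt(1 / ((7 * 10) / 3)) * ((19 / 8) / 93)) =57 * sqrt(210) / 347200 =0.00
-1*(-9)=9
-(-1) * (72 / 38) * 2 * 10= 720 / 19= 37.89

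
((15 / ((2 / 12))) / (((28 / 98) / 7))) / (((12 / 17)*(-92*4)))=-12495 / 1472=-8.49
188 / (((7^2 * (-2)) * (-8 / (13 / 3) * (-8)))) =-611 / 4704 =-0.13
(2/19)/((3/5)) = 10/57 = 0.18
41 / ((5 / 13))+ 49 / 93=49814 / 465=107.13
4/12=1/3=0.33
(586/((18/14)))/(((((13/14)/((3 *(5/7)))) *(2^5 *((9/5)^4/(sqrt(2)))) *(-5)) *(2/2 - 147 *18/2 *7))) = 0.00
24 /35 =0.69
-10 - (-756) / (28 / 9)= 233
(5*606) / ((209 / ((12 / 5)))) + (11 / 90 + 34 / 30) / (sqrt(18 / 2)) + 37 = 4074967 / 56430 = 72.21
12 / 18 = 0.67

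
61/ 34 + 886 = 30185/ 34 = 887.79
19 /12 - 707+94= -7337 /12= -611.42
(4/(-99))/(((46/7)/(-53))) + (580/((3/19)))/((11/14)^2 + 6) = 1640341654/2953269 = 555.43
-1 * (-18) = 18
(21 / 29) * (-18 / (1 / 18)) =-6804 / 29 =-234.62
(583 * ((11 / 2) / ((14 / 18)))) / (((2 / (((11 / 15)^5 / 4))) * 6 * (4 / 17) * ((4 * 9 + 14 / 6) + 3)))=17557941071 / 9374400000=1.87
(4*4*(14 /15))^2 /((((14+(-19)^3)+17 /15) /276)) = -2308096 /256645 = -8.99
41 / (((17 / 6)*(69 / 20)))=4.19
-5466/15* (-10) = 3644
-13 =-13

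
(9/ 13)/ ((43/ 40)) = 360/ 559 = 0.64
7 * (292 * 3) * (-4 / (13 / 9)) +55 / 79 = -17438693 / 1027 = -16980.23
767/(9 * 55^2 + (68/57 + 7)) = 43719/1552292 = 0.03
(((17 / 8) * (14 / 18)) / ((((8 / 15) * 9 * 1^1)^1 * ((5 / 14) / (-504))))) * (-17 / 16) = 99127 / 192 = 516.29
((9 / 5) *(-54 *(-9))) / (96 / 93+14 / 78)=5288166 / 7325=721.93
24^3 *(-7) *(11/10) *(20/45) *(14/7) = -473088/5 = -94617.60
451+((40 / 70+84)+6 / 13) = 48779 / 91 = 536.03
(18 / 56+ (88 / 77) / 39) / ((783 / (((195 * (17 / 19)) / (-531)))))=-32555 / 221191236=-0.00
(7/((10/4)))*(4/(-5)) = -56/25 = -2.24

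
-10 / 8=-5 / 4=-1.25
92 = 92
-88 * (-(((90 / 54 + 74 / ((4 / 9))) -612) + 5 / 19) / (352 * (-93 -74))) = 50567 / 76152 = 0.66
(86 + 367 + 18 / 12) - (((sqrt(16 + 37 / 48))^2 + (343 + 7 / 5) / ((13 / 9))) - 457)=2047651 / 3120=656.30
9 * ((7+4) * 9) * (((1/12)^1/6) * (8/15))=33/5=6.60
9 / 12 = 3 / 4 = 0.75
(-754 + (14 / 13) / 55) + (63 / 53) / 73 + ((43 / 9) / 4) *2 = -37423960417 / 49794030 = -751.58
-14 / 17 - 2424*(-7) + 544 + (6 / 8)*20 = 297945 / 17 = 17526.18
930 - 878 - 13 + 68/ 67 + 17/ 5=14544/ 335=43.41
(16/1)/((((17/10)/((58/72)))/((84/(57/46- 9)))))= -213440/2601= -82.06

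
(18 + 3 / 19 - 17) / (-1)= -22 / 19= -1.16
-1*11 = -11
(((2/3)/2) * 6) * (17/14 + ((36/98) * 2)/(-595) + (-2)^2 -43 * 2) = -4710687/29155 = -161.57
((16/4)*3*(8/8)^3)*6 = 72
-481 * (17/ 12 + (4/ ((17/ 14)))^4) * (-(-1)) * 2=-57447662129/ 501126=-114637.16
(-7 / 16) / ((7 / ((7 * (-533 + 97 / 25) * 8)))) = 46298 / 25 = 1851.92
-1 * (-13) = 13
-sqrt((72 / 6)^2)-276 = -288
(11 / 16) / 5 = 11 / 80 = 0.14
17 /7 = 2.43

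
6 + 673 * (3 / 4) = 2043 / 4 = 510.75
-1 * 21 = -21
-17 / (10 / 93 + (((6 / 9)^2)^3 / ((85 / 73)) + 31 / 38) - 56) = 1240911090 / 4014806239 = 0.31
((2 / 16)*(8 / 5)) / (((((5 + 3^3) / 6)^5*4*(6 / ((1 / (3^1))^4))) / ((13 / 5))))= 13 / 209715200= 0.00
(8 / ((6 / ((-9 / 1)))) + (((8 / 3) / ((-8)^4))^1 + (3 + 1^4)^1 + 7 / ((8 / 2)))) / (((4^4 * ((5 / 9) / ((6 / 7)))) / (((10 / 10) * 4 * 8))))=-86391 / 71680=-1.21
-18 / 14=-9 / 7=-1.29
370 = 370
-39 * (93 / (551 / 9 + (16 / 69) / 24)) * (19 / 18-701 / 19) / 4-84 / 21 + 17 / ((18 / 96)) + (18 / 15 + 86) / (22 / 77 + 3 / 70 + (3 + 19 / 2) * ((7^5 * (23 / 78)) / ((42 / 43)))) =617.39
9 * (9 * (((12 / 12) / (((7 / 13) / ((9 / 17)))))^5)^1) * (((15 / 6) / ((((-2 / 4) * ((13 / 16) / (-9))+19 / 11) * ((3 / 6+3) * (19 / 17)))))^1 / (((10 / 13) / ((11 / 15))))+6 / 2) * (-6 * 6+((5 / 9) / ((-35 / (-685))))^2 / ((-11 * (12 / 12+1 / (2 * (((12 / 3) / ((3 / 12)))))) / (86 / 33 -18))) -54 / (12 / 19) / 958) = 344518810881968541066789931767 / 11134631614152255472594100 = 30941.20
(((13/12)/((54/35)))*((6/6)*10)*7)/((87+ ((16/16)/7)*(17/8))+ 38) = 222950/568377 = 0.39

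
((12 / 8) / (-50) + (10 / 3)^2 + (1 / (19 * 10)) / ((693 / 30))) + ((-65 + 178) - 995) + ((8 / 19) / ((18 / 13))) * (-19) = -128260689 / 146300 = -876.70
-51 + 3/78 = -1325/26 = -50.96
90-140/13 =1030/13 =79.23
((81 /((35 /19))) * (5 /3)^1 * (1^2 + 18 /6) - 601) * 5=-10775 /7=-1539.29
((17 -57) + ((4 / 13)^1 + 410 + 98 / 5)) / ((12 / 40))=16896 / 13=1299.69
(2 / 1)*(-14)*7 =-196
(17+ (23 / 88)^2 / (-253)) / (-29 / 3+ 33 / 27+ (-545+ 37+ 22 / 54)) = -39098835 / 1186868672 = -0.03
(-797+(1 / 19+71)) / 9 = -13793 / 171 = -80.66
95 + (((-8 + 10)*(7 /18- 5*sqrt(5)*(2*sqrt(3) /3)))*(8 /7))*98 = -2709.72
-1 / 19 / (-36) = 1 / 684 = 0.00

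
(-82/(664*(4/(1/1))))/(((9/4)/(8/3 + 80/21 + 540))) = -117629/15687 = -7.50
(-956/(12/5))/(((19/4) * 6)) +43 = 4963/171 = 29.02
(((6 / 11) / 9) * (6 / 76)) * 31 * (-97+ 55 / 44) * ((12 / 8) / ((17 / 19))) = -35619 / 1496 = -23.81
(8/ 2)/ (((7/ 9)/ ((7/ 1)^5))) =86436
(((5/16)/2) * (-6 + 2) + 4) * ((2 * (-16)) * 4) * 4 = -1728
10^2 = 100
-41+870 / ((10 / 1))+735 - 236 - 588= -43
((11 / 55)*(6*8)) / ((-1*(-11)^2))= -48 / 605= -0.08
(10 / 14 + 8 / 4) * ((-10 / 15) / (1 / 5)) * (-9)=570 / 7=81.43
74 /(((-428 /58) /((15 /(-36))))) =5365 /1284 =4.18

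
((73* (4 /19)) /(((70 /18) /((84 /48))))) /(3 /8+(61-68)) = -5256 /5035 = -1.04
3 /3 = 1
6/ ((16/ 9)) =27/ 8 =3.38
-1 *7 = -7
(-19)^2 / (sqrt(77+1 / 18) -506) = -3287988 / 4607261 -1083 * sqrt(2774) / 4607261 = -0.73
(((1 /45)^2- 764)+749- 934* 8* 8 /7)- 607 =-129863243 /14175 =-9161.43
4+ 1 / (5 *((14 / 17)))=297 / 70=4.24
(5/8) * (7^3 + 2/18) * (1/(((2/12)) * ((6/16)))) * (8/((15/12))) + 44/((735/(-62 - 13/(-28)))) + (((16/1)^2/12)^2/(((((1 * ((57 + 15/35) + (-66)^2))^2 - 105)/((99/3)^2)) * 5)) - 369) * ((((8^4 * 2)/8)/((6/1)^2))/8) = 60822568537652395/2946338038917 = 20643.45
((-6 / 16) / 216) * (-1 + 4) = -1 / 192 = -0.01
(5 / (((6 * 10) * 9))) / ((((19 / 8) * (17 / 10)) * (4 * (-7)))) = -5 / 61047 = -0.00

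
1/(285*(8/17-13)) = -17/60705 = -0.00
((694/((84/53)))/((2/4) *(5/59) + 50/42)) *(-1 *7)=-2486.25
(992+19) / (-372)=-337 / 124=-2.72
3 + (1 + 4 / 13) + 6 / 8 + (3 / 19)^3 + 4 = 3231993 / 356668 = 9.06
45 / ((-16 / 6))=-135 / 8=-16.88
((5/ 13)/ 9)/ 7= 5/ 819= 0.01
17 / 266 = 0.06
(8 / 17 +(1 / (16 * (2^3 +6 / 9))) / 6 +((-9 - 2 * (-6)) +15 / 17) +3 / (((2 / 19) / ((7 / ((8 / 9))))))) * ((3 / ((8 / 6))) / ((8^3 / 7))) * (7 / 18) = 158565421 / 57933824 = 2.74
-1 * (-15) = 15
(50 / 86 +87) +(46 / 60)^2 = 3412147 / 38700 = 88.17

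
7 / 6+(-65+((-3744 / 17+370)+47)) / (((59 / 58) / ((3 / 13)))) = 31.06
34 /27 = 1.26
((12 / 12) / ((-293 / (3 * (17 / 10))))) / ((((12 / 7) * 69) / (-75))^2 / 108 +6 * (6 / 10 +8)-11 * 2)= -937125 / 1594866976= -0.00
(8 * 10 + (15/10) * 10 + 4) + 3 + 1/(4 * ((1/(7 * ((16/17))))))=1762/17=103.65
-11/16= -0.69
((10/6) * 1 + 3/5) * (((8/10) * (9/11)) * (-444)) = -181152/275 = -658.73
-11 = -11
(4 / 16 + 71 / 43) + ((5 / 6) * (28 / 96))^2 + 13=13339267 / 891648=14.96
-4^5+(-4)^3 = -1088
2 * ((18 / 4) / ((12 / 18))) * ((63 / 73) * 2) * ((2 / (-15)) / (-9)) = 126 / 365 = 0.35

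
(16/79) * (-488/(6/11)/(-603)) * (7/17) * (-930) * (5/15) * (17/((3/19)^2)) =-33641041280/1286199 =-26155.39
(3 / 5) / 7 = 3 / 35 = 0.09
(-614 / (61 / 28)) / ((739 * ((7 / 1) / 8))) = -19648 / 45079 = -0.44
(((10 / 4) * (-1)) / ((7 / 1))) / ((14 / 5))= -25 / 196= -0.13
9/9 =1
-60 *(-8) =480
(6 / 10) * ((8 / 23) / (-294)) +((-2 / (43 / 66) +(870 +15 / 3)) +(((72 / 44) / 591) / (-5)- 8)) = 863.93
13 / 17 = 0.76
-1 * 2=-2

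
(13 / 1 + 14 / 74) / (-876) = -122 / 8103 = -0.02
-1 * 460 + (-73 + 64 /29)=-15393 /29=-530.79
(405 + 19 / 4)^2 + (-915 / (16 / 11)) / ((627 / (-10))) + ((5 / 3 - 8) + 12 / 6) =153125495 / 912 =167900.76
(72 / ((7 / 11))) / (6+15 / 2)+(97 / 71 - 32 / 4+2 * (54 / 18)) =11551 / 1491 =7.75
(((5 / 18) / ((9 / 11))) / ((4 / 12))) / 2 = 55 / 108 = 0.51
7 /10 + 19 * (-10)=-1893 /10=-189.30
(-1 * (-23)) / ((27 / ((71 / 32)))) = 1633 / 864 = 1.89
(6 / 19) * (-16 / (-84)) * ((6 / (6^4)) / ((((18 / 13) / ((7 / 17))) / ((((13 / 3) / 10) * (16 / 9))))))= 676 / 10596015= 0.00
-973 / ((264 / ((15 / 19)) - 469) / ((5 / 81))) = 24325 / 54513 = 0.45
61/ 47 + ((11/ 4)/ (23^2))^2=273130503/ 210440432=1.30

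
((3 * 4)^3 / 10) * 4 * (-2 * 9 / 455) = -62208 / 2275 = -27.34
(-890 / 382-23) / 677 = -4838 / 129307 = -0.04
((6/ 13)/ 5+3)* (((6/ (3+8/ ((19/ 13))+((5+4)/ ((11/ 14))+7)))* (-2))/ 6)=-209/ 910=-0.23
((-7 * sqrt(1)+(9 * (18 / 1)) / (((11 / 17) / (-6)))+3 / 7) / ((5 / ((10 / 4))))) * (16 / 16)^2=-58087 / 77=-754.38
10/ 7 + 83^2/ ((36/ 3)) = 48343/ 84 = 575.51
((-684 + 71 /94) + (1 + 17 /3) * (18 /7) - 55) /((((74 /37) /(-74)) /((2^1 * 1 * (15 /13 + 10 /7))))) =87779725 /637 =137801.77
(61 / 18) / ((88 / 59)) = 3599 / 1584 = 2.27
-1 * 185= -185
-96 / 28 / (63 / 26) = -208 / 147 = -1.41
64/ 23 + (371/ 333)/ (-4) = 76715/ 30636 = 2.50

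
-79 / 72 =-1.10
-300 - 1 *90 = -390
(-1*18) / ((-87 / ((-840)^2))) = 4233600 / 29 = 145986.21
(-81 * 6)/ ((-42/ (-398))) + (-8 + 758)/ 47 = -1509936/ 329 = -4589.47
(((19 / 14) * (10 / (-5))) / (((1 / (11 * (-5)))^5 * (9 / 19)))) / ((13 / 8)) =1453485275000 / 819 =1774707295.48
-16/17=-0.94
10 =10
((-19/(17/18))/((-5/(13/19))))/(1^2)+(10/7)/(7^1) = 12316/4165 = 2.96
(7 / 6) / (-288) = -7 / 1728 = -0.00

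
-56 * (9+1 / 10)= -2548 / 5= -509.60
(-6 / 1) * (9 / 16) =-27 / 8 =-3.38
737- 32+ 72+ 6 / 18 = 2332 / 3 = 777.33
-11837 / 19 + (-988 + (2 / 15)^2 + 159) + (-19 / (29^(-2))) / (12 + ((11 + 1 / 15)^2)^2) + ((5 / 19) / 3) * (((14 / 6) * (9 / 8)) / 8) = -75527783218794299 / 51979939502400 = -1453.02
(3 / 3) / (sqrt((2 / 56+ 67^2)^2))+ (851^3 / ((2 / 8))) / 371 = 309855895391760 / 46632103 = 6644690.58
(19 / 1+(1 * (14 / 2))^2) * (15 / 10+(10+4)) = 1054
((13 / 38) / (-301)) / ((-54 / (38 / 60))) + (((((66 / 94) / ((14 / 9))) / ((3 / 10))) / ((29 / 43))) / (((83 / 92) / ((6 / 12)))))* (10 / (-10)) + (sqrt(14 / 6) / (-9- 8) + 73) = 7917530460557 / 110327925960- sqrt(21) / 51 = 71.67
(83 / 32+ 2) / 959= 21 / 4384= 0.00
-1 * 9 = -9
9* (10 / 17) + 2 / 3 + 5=559 / 51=10.96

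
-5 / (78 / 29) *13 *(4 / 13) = -290 / 39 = -7.44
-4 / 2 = -2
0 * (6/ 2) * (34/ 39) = 0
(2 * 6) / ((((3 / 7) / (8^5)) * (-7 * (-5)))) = 131072 / 5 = 26214.40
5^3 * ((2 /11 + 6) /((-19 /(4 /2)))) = -17000 /209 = -81.34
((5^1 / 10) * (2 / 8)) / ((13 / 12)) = 3 / 26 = 0.12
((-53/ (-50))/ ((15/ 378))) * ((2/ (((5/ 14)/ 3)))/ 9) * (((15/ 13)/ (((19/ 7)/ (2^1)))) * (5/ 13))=1308888/ 80275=16.31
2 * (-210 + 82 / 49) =-20416 / 49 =-416.65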